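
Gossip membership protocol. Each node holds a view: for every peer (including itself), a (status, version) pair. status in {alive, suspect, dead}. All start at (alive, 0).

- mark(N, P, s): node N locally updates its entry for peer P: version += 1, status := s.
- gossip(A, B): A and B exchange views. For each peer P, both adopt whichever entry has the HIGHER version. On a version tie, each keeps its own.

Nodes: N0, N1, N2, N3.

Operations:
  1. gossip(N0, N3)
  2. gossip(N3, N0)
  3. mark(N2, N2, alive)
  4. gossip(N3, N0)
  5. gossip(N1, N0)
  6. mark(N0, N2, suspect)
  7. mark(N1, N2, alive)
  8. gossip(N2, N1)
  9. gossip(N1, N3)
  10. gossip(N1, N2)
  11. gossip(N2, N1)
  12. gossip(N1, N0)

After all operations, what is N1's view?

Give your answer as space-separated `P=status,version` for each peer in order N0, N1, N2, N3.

Answer: N0=alive,0 N1=alive,0 N2=alive,1 N3=alive,0

Derivation:
Op 1: gossip N0<->N3 -> N0.N0=(alive,v0) N0.N1=(alive,v0) N0.N2=(alive,v0) N0.N3=(alive,v0) | N3.N0=(alive,v0) N3.N1=(alive,v0) N3.N2=(alive,v0) N3.N3=(alive,v0)
Op 2: gossip N3<->N0 -> N3.N0=(alive,v0) N3.N1=(alive,v0) N3.N2=(alive,v0) N3.N3=(alive,v0) | N0.N0=(alive,v0) N0.N1=(alive,v0) N0.N2=(alive,v0) N0.N3=(alive,v0)
Op 3: N2 marks N2=alive -> (alive,v1)
Op 4: gossip N3<->N0 -> N3.N0=(alive,v0) N3.N1=(alive,v0) N3.N2=(alive,v0) N3.N3=(alive,v0) | N0.N0=(alive,v0) N0.N1=(alive,v0) N0.N2=(alive,v0) N0.N3=(alive,v0)
Op 5: gossip N1<->N0 -> N1.N0=(alive,v0) N1.N1=(alive,v0) N1.N2=(alive,v0) N1.N3=(alive,v0) | N0.N0=(alive,v0) N0.N1=(alive,v0) N0.N2=(alive,v0) N0.N3=(alive,v0)
Op 6: N0 marks N2=suspect -> (suspect,v1)
Op 7: N1 marks N2=alive -> (alive,v1)
Op 8: gossip N2<->N1 -> N2.N0=(alive,v0) N2.N1=(alive,v0) N2.N2=(alive,v1) N2.N3=(alive,v0) | N1.N0=(alive,v0) N1.N1=(alive,v0) N1.N2=(alive,v1) N1.N3=(alive,v0)
Op 9: gossip N1<->N3 -> N1.N0=(alive,v0) N1.N1=(alive,v0) N1.N2=(alive,v1) N1.N3=(alive,v0) | N3.N0=(alive,v0) N3.N1=(alive,v0) N3.N2=(alive,v1) N3.N3=(alive,v0)
Op 10: gossip N1<->N2 -> N1.N0=(alive,v0) N1.N1=(alive,v0) N1.N2=(alive,v1) N1.N3=(alive,v0) | N2.N0=(alive,v0) N2.N1=(alive,v0) N2.N2=(alive,v1) N2.N3=(alive,v0)
Op 11: gossip N2<->N1 -> N2.N0=(alive,v0) N2.N1=(alive,v0) N2.N2=(alive,v1) N2.N3=(alive,v0) | N1.N0=(alive,v0) N1.N1=(alive,v0) N1.N2=(alive,v1) N1.N3=(alive,v0)
Op 12: gossip N1<->N0 -> N1.N0=(alive,v0) N1.N1=(alive,v0) N1.N2=(alive,v1) N1.N3=(alive,v0) | N0.N0=(alive,v0) N0.N1=(alive,v0) N0.N2=(suspect,v1) N0.N3=(alive,v0)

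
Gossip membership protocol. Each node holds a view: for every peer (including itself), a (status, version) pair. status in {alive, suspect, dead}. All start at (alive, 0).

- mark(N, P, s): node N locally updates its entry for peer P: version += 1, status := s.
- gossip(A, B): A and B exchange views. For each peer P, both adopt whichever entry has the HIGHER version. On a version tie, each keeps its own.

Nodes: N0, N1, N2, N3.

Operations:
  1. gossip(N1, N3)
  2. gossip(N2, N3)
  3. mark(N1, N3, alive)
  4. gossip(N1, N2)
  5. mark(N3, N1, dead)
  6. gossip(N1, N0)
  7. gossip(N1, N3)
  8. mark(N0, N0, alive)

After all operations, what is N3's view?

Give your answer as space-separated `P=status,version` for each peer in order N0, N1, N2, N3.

Op 1: gossip N1<->N3 -> N1.N0=(alive,v0) N1.N1=(alive,v0) N1.N2=(alive,v0) N1.N3=(alive,v0) | N3.N0=(alive,v0) N3.N1=(alive,v0) N3.N2=(alive,v0) N3.N3=(alive,v0)
Op 2: gossip N2<->N3 -> N2.N0=(alive,v0) N2.N1=(alive,v0) N2.N2=(alive,v0) N2.N3=(alive,v0) | N3.N0=(alive,v0) N3.N1=(alive,v0) N3.N2=(alive,v0) N3.N3=(alive,v0)
Op 3: N1 marks N3=alive -> (alive,v1)
Op 4: gossip N1<->N2 -> N1.N0=(alive,v0) N1.N1=(alive,v0) N1.N2=(alive,v0) N1.N3=(alive,v1) | N2.N0=(alive,v0) N2.N1=(alive,v0) N2.N2=(alive,v0) N2.N3=(alive,v1)
Op 5: N3 marks N1=dead -> (dead,v1)
Op 6: gossip N1<->N0 -> N1.N0=(alive,v0) N1.N1=(alive,v0) N1.N2=(alive,v0) N1.N3=(alive,v1) | N0.N0=(alive,v0) N0.N1=(alive,v0) N0.N2=(alive,v0) N0.N3=(alive,v1)
Op 7: gossip N1<->N3 -> N1.N0=(alive,v0) N1.N1=(dead,v1) N1.N2=(alive,v0) N1.N3=(alive,v1) | N3.N0=(alive,v0) N3.N1=(dead,v1) N3.N2=(alive,v0) N3.N3=(alive,v1)
Op 8: N0 marks N0=alive -> (alive,v1)

Answer: N0=alive,0 N1=dead,1 N2=alive,0 N3=alive,1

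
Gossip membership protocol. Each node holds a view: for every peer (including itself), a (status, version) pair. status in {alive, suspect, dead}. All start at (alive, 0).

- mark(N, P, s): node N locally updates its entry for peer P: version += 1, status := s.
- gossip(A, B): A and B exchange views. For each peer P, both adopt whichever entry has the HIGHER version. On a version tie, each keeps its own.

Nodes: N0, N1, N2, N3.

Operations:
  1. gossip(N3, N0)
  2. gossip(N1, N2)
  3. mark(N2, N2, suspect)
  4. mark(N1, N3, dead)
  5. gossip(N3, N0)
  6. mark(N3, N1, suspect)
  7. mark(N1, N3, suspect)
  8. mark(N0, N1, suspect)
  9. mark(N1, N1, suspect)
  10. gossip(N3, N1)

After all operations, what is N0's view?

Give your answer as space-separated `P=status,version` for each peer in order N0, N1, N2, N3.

Op 1: gossip N3<->N0 -> N3.N0=(alive,v0) N3.N1=(alive,v0) N3.N2=(alive,v0) N3.N3=(alive,v0) | N0.N0=(alive,v0) N0.N1=(alive,v0) N0.N2=(alive,v0) N0.N3=(alive,v0)
Op 2: gossip N1<->N2 -> N1.N0=(alive,v0) N1.N1=(alive,v0) N1.N2=(alive,v0) N1.N3=(alive,v0) | N2.N0=(alive,v0) N2.N1=(alive,v0) N2.N2=(alive,v0) N2.N3=(alive,v0)
Op 3: N2 marks N2=suspect -> (suspect,v1)
Op 4: N1 marks N3=dead -> (dead,v1)
Op 5: gossip N3<->N0 -> N3.N0=(alive,v0) N3.N1=(alive,v0) N3.N2=(alive,v0) N3.N3=(alive,v0) | N0.N0=(alive,v0) N0.N1=(alive,v0) N0.N2=(alive,v0) N0.N3=(alive,v0)
Op 6: N3 marks N1=suspect -> (suspect,v1)
Op 7: N1 marks N3=suspect -> (suspect,v2)
Op 8: N0 marks N1=suspect -> (suspect,v1)
Op 9: N1 marks N1=suspect -> (suspect,v1)
Op 10: gossip N3<->N1 -> N3.N0=(alive,v0) N3.N1=(suspect,v1) N3.N2=(alive,v0) N3.N3=(suspect,v2) | N1.N0=(alive,v0) N1.N1=(suspect,v1) N1.N2=(alive,v0) N1.N3=(suspect,v2)

Answer: N0=alive,0 N1=suspect,1 N2=alive,0 N3=alive,0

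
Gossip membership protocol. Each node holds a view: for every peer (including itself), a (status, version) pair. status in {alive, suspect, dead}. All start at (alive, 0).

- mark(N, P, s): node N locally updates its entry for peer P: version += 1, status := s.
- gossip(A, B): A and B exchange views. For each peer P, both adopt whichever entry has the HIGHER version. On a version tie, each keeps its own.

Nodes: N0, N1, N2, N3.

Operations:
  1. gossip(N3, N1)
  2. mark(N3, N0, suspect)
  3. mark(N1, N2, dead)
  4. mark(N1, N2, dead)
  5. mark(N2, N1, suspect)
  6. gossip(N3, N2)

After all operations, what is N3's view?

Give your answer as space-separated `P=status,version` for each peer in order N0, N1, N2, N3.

Op 1: gossip N3<->N1 -> N3.N0=(alive,v0) N3.N1=(alive,v0) N3.N2=(alive,v0) N3.N3=(alive,v0) | N1.N0=(alive,v0) N1.N1=(alive,v0) N1.N2=(alive,v0) N1.N3=(alive,v0)
Op 2: N3 marks N0=suspect -> (suspect,v1)
Op 3: N1 marks N2=dead -> (dead,v1)
Op 4: N1 marks N2=dead -> (dead,v2)
Op 5: N2 marks N1=suspect -> (suspect,v1)
Op 6: gossip N3<->N2 -> N3.N0=(suspect,v1) N3.N1=(suspect,v1) N3.N2=(alive,v0) N3.N3=(alive,v0) | N2.N0=(suspect,v1) N2.N1=(suspect,v1) N2.N2=(alive,v0) N2.N3=(alive,v0)

Answer: N0=suspect,1 N1=suspect,1 N2=alive,0 N3=alive,0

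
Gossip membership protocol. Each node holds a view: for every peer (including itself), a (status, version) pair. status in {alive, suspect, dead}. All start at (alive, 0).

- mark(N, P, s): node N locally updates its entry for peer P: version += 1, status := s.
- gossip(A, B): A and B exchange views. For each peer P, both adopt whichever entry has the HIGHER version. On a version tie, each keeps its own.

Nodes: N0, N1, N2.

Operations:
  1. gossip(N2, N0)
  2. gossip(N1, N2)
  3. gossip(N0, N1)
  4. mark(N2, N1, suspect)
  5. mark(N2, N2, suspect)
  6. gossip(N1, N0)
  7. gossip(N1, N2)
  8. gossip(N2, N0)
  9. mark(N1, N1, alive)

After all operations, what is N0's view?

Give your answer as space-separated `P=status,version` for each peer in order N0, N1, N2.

Op 1: gossip N2<->N0 -> N2.N0=(alive,v0) N2.N1=(alive,v0) N2.N2=(alive,v0) | N0.N0=(alive,v0) N0.N1=(alive,v0) N0.N2=(alive,v0)
Op 2: gossip N1<->N2 -> N1.N0=(alive,v0) N1.N1=(alive,v0) N1.N2=(alive,v0) | N2.N0=(alive,v0) N2.N1=(alive,v0) N2.N2=(alive,v0)
Op 3: gossip N0<->N1 -> N0.N0=(alive,v0) N0.N1=(alive,v0) N0.N2=(alive,v0) | N1.N0=(alive,v0) N1.N1=(alive,v0) N1.N2=(alive,v0)
Op 4: N2 marks N1=suspect -> (suspect,v1)
Op 5: N2 marks N2=suspect -> (suspect,v1)
Op 6: gossip N1<->N0 -> N1.N0=(alive,v0) N1.N1=(alive,v0) N1.N2=(alive,v0) | N0.N0=(alive,v0) N0.N1=(alive,v0) N0.N2=(alive,v0)
Op 7: gossip N1<->N2 -> N1.N0=(alive,v0) N1.N1=(suspect,v1) N1.N2=(suspect,v1) | N2.N0=(alive,v0) N2.N1=(suspect,v1) N2.N2=(suspect,v1)
Op 8: gossip N2<->N0 -> N2.N0=(alive,v0) N2.N1=(suspect,v1) N2.N2=(suspect,v1) | N0.N0=(alive,v0) N0.N1=(suspect,v1) N0.N2=(suspect,v1)
Op 9: N1 marks N1=alive -> (alive,v2)

Answer: N0=alive,0 N1=suspect,1 N2=suspect,1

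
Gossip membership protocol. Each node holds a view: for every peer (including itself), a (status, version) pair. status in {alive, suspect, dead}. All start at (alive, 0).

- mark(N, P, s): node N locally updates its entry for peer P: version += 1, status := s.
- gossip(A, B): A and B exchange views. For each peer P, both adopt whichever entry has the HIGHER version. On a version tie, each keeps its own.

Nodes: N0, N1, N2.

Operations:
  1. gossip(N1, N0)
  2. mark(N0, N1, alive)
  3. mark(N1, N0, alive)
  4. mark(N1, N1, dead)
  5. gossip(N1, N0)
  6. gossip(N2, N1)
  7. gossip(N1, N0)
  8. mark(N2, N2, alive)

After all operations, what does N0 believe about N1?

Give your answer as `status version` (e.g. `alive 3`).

Answer: alive 1

Derivation:
Op 1: gossip N1<->N0 -> N1.N0=(alive,v0) N1.N1=(alive,v0) N1.N2=(alive,v0) | N0.N0=(alive,v0) N0.N1=(alive,v0) N0.N2=(alive,v0)
Op 2: N0 marks N1=alive -> (alive,v1)
Op 3: N1 marks N0=alive -> (alive,v1)
Op 4: N1 marks N1=dead -> (dead,v1)
Op 5: gossip N1<->N0 -> N1.N0=(alive,v1) N1.N1=(dead,v1) N1.N2=(alive,v0) | N0.N0=(alive,v1) N0.N1=(alive,v1) N0.N2=(alive,v0)
Op 6: gossip N2<->N1 -> N2.N0=(alive,v1) N2.N1=(dead,v1) N2.N2=(alive,v0) | N1.N0=(alive,v1) N1.N1=(dead,v1) N1.N2=(alive,v0)
Op 7: gossip N1<->N0 -> N1.N0=(alive,v1) N1.N1=(dead,v1) N1.N2=(alive,v0) | N0.N0=(alive,v1) N0.N1=(alive,v1) N0.N2=(alive,v0)
Op 8: N2 marks N2=alive -> (alive,v1)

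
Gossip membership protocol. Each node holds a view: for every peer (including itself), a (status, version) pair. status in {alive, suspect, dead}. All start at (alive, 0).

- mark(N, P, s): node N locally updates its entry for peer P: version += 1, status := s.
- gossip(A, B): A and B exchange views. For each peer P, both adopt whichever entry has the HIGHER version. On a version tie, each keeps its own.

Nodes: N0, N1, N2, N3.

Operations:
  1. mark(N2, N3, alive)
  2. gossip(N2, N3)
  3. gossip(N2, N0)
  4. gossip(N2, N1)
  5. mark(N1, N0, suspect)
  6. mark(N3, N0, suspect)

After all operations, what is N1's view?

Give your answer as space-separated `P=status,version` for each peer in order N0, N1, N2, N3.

Op 1: N2 marks N3=alive -> (alive,v1)
Op 2: gossip N2<->N3 -> N2.N0=(alive,v0) N2.N1=(alive,v0) N2.N2=(alive,v0) N2.N3=(alive,v1) | N3.N0=(alive,v0) N3.N1=(alive,v0) N3.N2=(alive,v0) N3.N3=(alive,v1)
Op 3: gossip N2<->N0 -> N2.N0=(alive,v0) N2.N1=(alive,v0) N2.N2=(alive,v0) N2.N3=(alive,v1) | N0.N0=(alive,v0) N0.N1=(alive,v0) N0.N2=(alive,v0) N0.N3=(alive,v1)
Op 4: gossip N2<->N1 -> N2.N0=(alive,v0) N2.N1=(alive,v0) N2.N2=(alive,v0) N2.N3=(alive,v1) | N1.N0=(alive,v0) N1.N1=(alive,v0) N1.N2=(alive,v0) N1.N3=(alive,v1)
Op 5: N1 marks N0=suspect -> (suspect,v1)
Op 6: N3 marks N0=suspect -> (suspect,v1)

Answer: N0=suspect,1 N1=alive,0 N2=alive,0 N3=alive,1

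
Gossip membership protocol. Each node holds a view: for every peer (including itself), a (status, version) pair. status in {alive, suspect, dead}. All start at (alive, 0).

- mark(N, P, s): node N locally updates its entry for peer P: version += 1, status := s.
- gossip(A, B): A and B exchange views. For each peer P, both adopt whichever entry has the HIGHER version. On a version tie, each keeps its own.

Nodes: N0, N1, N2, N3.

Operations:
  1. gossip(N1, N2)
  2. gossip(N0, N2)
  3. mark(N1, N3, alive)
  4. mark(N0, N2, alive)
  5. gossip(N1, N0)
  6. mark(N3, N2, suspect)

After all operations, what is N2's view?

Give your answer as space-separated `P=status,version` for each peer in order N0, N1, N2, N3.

Answer: N0=alive,0 N1=alive,0 N2=alive,0 N3=alive,0

Derivation:
Op 1: gossip N1<->N2 -> N1.N0=(alive,v0) N1.N1=(alive,v0) N1.N2=(alive,v0) N1.N3=(alive,v0) | N2.N0=(alive,v0) N2.N1=(alive,v0) N2.N2=(alive,v0) N2.N3=(alive,v0)
Op 2: gossip N0<->N2 -> N0.N0=(alive,v0) N0.N1=(alive,v0) N0.N2=(alive,v0) N0.N3=(alive,v0) | N2.N0=(alive,v0) N2.N1=(alive,v0) N2.N2=(alive,v0) N2.N3=(alive,v0)
Op 3: N1 marks N3=alive -> (alive,v1)
Op 4: N0 marks N2=alive -> (alive,v1)
Op 5: gossip N1<->N0 -> N1.N0=(alive,v0) N1.N1=(alive,v0) N1.N2=(alive,v1) N1.N3=(alive,v1) | N0.N0=(alive,v0) N0.N1=(alive,v0) N0.N2=(alive,v1) N0.N3=(alive,v1)
Op 6: N3 marks N2=suspect -> (suspect,v1)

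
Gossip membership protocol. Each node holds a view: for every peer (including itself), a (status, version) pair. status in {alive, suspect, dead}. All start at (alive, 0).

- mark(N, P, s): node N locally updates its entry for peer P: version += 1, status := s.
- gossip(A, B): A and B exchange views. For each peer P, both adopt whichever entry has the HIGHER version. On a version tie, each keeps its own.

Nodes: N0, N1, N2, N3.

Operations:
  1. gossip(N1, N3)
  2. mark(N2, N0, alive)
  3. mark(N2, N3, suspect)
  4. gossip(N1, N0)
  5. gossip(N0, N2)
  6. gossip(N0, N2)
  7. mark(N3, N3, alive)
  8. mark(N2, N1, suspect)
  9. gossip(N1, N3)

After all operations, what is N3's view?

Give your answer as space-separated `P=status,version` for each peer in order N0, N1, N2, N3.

Op 1: gossip N1<->N3 -> N1.N0=(alive,v0) N1.N1=(alive,v0) N1.N2=(alive,v0) N1.N3=(alive,v0) | N3.N0=(alive,v0) N3.N1=(alive,v0) N3.N2=(alive,v0) N3.N3=(alive,v0)
Op 2: N2 marks N0=alive -> (alive,v1)
Op 3: N2 marks N3=suspect -> (suspect,v1)
Op 4: gossip N1<->N0 -> N1.N0=(alive,v0) N1.N1=(alive,v0) N1.N2=(alive,v0) N1.N3=(alive,v0) | N0.N0=(alive,v0) N0.N1=(alive,v0) N0.N2=(alive,v0) N0.N3=(alive,v0)
Op 5: gossip N0<->N2 -> N0.N0=(alive,v1) N0.N1=(alive,v0) N0.N2=(alive,v0) N0.N3=(suspect,v1) | N2.N0=(alive,v1) N2.N1=(alive,v0) N2.N2=(alive,v0) N2.N3=(suspect,v1)
Op 6: gossip N0<->N2 -> N0.N0=(alive,v1) N0.N1=(alive,v0) N0.N2=(alive,v0) N0.N3=(suspect,v1) | N2.N0=(alive,v1) N2.N1=(alive,v0) N2.N2=(alive,v0) N2.N3=(suspect,v1)
Op 7: N3 marks N3=alive -> (alive,v1)
Op 8: N2 marks N1=suspect -> (suspect,v1)
Op 9: gossip N1<->N3 -> N1.N0=(alive,v0) N1.N1=(alive,v0) N1.N2=(alive,v0) N1.N3=(alive,v1) | N3.N0=(alive,v0) N3.N1=(alive,v0) N3.N2=(alive,v0) N3.N3=(alive,v1)

Answer: N0=alive,0 N1=alive,0 N2=alive,0 N3=alive,1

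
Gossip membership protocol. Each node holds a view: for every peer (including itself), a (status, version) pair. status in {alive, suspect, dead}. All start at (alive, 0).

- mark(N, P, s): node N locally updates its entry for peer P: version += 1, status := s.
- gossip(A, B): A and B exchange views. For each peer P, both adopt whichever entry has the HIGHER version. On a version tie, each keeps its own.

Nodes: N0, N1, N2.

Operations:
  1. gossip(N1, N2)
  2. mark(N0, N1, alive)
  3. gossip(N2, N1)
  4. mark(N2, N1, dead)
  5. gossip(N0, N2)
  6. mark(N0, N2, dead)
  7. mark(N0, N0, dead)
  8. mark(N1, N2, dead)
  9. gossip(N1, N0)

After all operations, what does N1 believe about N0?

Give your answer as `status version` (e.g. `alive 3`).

Op 1: gossip N1<->N2 -> N1.N0=(alive,v0) N1.N1=(alive,v0) N1.N2=(alive,v0) | N2.N0=(alive,v0) N2.N1=(alive,v0) N2.N2=(alive,v0)
Op 2: N0 marks N1=alive -> (alive,v1)
Op 3: gossip N2<->N1 -> N2.N0=(alive,v0) N2.N1=(alive,v0) N2.N2=(alive,v0) | N1.N0=(alive,v0) N1.N1=(alive,v0) N1.N2=(alive,v0)
Op 4: N2 marks N1=dead -> (dead,v1)
Op 5: gossip N0<->N2 -> N0.N0=(alive,v0) N0.N1=(alive,v1) N0.N2=(alive,v0) | N2.N0=(alive,v0) N2.N1=(dead,v1) N2.N2=(alive,v0)
Op 6: N0 marks N2=dead -> (dead,v1)
Op 7: N0 marks N0=dead -> (dead,v1)
Op 8: N1 marks N2=dead -> (dead,v1)
Op 9: gossip N1<->N0 -> N1.N0=(dead,v1) N1.N1=(alive,v1) N1.N2=(dead,v1) | N0.N0=(dead,v1) N0.N1=(alive,v1) N0.N2=(dead,v1)

Answer: dead 1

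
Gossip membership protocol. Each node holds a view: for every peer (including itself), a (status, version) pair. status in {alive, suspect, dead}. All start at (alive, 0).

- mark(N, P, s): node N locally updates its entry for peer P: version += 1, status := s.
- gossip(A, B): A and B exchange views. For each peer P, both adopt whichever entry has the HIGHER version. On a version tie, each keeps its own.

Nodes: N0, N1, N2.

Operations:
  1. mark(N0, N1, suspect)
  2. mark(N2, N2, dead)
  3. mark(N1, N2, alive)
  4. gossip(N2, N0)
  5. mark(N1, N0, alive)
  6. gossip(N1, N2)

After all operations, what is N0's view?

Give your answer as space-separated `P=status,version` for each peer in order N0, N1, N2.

Answer: N0=alive,0 N1=suspect,1 N2=dead,1

Derivation:
Op 1: N0 marks N1=suspect -> (suspect,v1)
Op 2: N2 marks N2=dead -> (dead,v1)
Op 3: N1 marks N2=alive -> (alive,v1)
Op 4: gossip N2<->N0 -> N2.N0=(alive,v0) N2.N1=(suspect,v1) N2.N2=(dead,v1) | N0.N0=(alive,v0) N0.N1=(suspect,v1) N0.N2=(dead,v1)
Op 5: N1 marks N0=alive -> (alive,v1)
Op 6: gossip N1<->N2 -> N1.N0=(alive,v1) N1.N1=(suspect,v1) N1.N2=(alive,v1) | N2.N0=(alive,v1) N2.N1=(suspect,v1) N2.N2=(dead,v1)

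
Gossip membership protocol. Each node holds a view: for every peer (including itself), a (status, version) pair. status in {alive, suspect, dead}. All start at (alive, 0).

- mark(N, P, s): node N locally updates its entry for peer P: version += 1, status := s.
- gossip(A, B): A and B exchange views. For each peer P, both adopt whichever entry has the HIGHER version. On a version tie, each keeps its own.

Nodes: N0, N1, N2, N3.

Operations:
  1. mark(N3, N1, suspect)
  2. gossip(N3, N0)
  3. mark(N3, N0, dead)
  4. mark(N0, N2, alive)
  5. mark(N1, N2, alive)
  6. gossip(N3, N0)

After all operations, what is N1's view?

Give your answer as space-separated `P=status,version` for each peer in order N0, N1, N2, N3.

Answer: N0=alive,0 N1=alive,0 N2=alive,1 N3=alive,0

Derivation:
Op 1: N3 marks N1=suspect -> (suspect,v1)
Op 2: gossip N3<->N0 -> N3.N0=(alive,v0) N3.N1=(suspect,v1) N3.N2=(alive,v0) N3.N3=(alive,v0) | N0.N0=(alive,v0) N0.N1=(suspect,v1) N0.N2=(alive,v0) N0.N3=(alive,v0)
Op 3: N3 marks N0=dead -> (dead,v1)
Op 4: N0 marks N2=alive -> (alive,v1)
Op 5: N1 marks N2=alive -> (alive,v1)
Op 6: gossip N3<->N0 -> N3.N0=(dead,v1) N3.N1=(suspect,v1) N3.N2=(alive,v1) N3.N3=(alive,v0) | N0.N0=(dead,v1) N0.N1=(suspect,v1) N0.N2=(alive,v1) N0.N3=(alive,v0)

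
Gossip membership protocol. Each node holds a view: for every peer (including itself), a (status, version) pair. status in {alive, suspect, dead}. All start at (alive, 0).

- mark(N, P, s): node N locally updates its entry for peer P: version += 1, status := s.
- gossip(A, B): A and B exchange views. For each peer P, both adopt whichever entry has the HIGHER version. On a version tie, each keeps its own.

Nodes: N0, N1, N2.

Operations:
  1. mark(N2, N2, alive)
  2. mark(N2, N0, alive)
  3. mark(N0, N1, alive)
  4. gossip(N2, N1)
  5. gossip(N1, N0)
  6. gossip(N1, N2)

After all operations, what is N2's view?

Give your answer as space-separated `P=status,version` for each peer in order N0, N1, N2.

Op 1: N2 marks N2=alive -> (alive,v1)
Op 2: N2 marks N0=alive -> (alive,v1)
Op 3: N0 marks N1=alive -> (alive,v1)
Op 4: gossip N2<->N1 -> N2.N0=(alive,v1) N2.N1=(alive,v0) N2.N2=(alive,v1) | N1.N0=(alive,v1) N1.N1=(alive,v0) N1.N2=(alive,v1)
Op 5: gossip N1<->N0 -> N1.N0=(alive,v1) N1.N1=(alive,v1) N1.N2=(alive,v1) | N0.N0=(alive,v1) N0.N1=(alive,v1) N0.N2=(alive,v1)
Op 6: gossip N1<->N2 -> N1.N0=(alive,v1) N1.N1=(alive,v1) N1.N2=(alive,v1) | N2.N0=(alive,v1) N2.N1=(alive,v1) N2.N2=(alive,v1)

Answer: N0=alive,1 N1=alive,1 N2=alive,1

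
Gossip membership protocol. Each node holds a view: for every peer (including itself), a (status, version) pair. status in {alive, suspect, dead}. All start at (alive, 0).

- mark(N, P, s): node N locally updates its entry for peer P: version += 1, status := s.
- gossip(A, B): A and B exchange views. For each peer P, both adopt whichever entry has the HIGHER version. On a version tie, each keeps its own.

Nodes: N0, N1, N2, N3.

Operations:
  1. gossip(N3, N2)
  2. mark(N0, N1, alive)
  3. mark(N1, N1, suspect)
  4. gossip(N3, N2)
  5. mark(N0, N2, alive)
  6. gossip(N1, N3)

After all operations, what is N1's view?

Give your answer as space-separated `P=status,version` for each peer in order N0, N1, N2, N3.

Op 1: gossip N3<->N2 -> N3.N0=(alive,v0) N3.N1=(alive,v0) N3.N2=(alive,v0) N3.N3=(alive,v0) | N2.N0=(alive,v0) N2.N1=(alive,v0) N2.N2=(alive,v0) N2.N3=(alive,v0)
Op 2: N0 marks N1=alive -> (alive,v1)
Op 3: N1 marks N1=suspect -> (suspect,v1)
Op 4: gossip N3<->N2 -> N3.N0=(alive,v0) N3.N1=(alive,v0) N3.N2=(alive,v0) N3.N3=(alive,v0) | N2.N0=(alive,v0) N2.N1=(alive,v0) N2.N2=(alive,v0) N2.N3=(alive,v0)
Op 5: N0 marks N2=alive -> (alive,v1)
Op 6: gossip N1<->N3 -> N1.N0=(alive,v0) N1.N1=(suspect,v1) N1.N2=(alive,v0) N1.N3=(alive,v0) | N3.N0=(alive,v0) N3.N1=(suspect,v1) N3.N2=(alive,v0) N3.N3=(alive,v0)

Answer: N0=alive,0 N1=suspect,1 N2=alive,0 N3=alive,0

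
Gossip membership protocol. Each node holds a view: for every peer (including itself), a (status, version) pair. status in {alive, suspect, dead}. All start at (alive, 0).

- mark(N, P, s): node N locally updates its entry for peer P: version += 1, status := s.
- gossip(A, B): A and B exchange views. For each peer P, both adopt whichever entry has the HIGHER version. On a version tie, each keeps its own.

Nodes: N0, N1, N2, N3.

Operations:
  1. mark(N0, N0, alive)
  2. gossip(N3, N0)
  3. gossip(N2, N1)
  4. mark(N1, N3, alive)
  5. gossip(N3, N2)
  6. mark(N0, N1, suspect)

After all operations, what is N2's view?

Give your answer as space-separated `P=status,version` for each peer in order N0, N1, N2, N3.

Op 1: N0 marks N0=alive -> (alive,v1)
Op 2: gossip N3<->N0 -> N3.N0=(alive,v1) N3.N1=(alive,v0) N3.N2=(alive,v0) N3.N3=(alive,v0) | N0.N0=(alive,v1) N0.N1=(alive,v0) N0.N2=(alive,v0) N0.N3=(alive,v0)
Op 3: gossip N2<->N1 -> N2.N0=(alive,v0) N2.N1=(alive,v0) N2.N2=(alive,v0) N2.N3=(alive,v0) | N1.N0=(alive,v0) N1.N1=(alive,v0) N1.N2=(alive,v0) N1.N3=(alive,v0)
Op 4: N1 marks N3=alive -> (alive,v1)
Op 5: gossip N3<->N2 -> N3.N0=(alive,v1) N3.N1=(alive,v0) N3.N2=(alive,v0) N3.N3=(alive,v0) | N2.N0=(alive,v1) N2.N1=(alive,v0) N2.N2=(alive,v0) N2.N3=(alive,v0)
Op 6: N0 marks N1=suspect -> (suspect,v1)

Answer: N0=alive,1 N1=alive,0 N2=alive,0 N3=alive,0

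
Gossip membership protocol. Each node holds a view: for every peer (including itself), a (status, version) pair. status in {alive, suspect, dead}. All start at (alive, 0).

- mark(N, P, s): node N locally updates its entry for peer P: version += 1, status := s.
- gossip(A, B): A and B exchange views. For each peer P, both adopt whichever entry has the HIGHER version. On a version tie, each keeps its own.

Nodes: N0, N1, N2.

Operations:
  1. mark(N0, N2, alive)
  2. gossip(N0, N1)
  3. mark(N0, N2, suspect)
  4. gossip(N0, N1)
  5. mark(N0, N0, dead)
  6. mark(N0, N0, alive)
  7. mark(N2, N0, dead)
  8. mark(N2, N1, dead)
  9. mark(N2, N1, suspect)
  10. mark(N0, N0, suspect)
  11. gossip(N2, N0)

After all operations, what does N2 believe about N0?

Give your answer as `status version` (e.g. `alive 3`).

Op 1: N0 marks N2=alive -> (alive,v1)
Op 2: gossip N0<->N1 -> N0.N0=(alive,v0) N0.N1=(alive,v0) N0.N2=(alive,v1) | N1.N0=(alive,v0) N1.N1=(alive,v0) N1.N2=(alive,v1)
Op 3: N0 marks N2=suspect -> (suspect,v2)
Op 4: gossip N0<->N1 -> N0.N0=(alive,v0) N0.N1=(alive,v0) N0.N2=(suspect,v2) | N1.N0=(alive,v0) N1.N1=(alive,v0) N1.N2=(suspect,v2)
Op 5: N0 marks N0=dead -> (dead,v1)
Op 6: N0 marks N0=alive -> (alive,v2)
Op 7: N2 marks N0=dead -> (dead,v1)
Op 8: N2 marks N1=dead -> (dead,v1)
Op 9: N2 marks N1=suspect -> (suspect,v2)
Op 10: N0 marks N0=suspect -> (suspect,v3)
Op 11: gossip N2<->N0 -> N2.N0=(suspect,v3) N2.N1=(suspect,v2) N2.N2=(suspect,v2) | N0.N0=(suspect,v3) N0.N1=(suspect,v2) N0.N2=(suspect,v2)

Answer: suspect 3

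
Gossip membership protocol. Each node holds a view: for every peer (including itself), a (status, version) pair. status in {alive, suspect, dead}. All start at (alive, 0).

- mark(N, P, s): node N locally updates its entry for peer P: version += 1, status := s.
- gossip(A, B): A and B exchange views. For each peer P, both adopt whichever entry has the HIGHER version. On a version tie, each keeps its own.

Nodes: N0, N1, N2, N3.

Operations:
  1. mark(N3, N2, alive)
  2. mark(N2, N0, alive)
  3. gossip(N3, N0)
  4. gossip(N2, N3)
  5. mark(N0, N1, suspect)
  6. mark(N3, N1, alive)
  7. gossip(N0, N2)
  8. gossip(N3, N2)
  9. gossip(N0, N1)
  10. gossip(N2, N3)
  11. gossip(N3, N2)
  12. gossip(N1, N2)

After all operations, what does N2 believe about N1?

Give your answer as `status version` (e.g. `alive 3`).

Op 1: N3 marks N2=alive -> (alive,v1)
Op 2: N2 marks N0=alive -> (alive,v1)
Op 3: gossip N3<->N0 -> N3.N0=(alive,v0) N3.N1=(alive,v0) N3.N2=(alive,v1) N3.N3=(alive,v0) | N0.N0=(alive,v0) N0.N1=(alive,v0) N0.N2=(alive,v1) N0.N3=(alive,v0)
Op 4: gossip N2<->N3 -> N2.N0=(alive,v1) N2.N1=(alive,v0) N2.N2=(alive,v1) N2.N3=(alive,v0) | N3.N0=(alive,v1) N3.N1=(alive,v0) N3.N2=(alive,v1) N3.N3=(alive,v0)
Op 5: N0 marks N1=suspect -> (suspect,v1)
Op 6: N3 marks N1=alive -> (alive,v1)
Op 7: gossip N0<->N2 -> N0.N0=(alive,v1) N0.N1=(suspect,v1) N0.N2=(alive,v1) N0.N3=(alive,v0) | N2.N0=(alive,v1) N2.N1=(suspect,v1) N2.N2=(alive,v1) N2.N3=(alive,v0)
Op 8: gossip N3<->N2 -> N3.N0=(alive,v1) N3.N1=(alive,v1) N3.N2=(alive,v1) N3.N3=(alive,v0) | N2.N0=(alive,v1) N2.N1=(suspect,v1) N2.N2=(alive,v1) N2.N3=(alive,v0)
Op 9: gossip N0<->N1 -> N0.N0=(alive,v1) N0.N1=(suspect,v1) N0.N2=(alive,v1) N0.N3=(alive,v0) | N1.N0=(alive,v1) N1.N1=(suspect,v1) N1.N2=(alive,v1) N1.N3=(alive,v0)
Op 10: gossip N2<->N3 -> N2.N0=(alive,v1) N2.N1=(suspect,v1) N2.N2=(alive,v1) N2.N3=(alive,v0) | N3.N0=(alive,v1) N3.N1=(alive,v1) N3.N2=(alive,v1) N3.N3=(alive,v0)
Op 11: gossip N3<->N2 -> N3.N0=(alive,v1) N3.N1=(alive,v1) N3.N2=(alive,v1) N3.N3=(alive,v0) | N2.N0=(alive,v1) N2.N1=(suspect,v1) N2.N2=(alive,v1) N2.N3=(alive,v0)
Op 12: gossip N1<->N2 -> N1.N0=(alive,v1) N1.N1=(suspect,v1) N1.N2=(alive,v1) N1.N3=(alive,v0) | N2.N0=(alive,v1) N2.N1=(suspect,v1) N2.N2=(alive,v1) N2.N3=(alive,v0)

Answer: suspect 1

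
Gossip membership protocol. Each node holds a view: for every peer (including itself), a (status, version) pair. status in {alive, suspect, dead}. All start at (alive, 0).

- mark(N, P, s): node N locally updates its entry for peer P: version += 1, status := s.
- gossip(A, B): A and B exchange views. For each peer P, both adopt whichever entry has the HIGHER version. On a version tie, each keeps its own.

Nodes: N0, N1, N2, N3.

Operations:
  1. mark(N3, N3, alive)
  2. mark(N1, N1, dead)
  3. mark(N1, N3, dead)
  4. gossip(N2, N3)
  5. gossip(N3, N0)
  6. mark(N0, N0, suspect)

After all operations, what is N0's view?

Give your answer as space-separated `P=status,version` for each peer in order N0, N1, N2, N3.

Op 1: N3 marks N3=alive -> (alive,v1)
Op 2: N1 marks N1=dead -> (dead,v1)
Op 3: N1 marks N3=dead -> (dead,v1)
Op 4: gossip N2<->N3 -> N2.N0=(alive,v0) N2.N1=(alive,v0) N2.N2=(alive,v0) N2.N3=(alive,v1) | N3.N0=(alive,v0) N3.N1=(alive,v0) N3.N2=(alive,v0) N3.N3=(alive,v1)
Op 5: gossip N3<->N0 -> N3.N0=(alive,v0) N3.N1=(alive,v0) N3.N2=(alive,v0) N3.N3=(alive,v1) | N0.N0=(alive,v0) N0.N1=(alive,v0) N0.N2=(alive,v0) N0.N3=(alive,v1)
Op 6: N0 marks N0=suspect -> (suspect,v1)

Answer: N0=suspect,1 N1=alive,0 N2=alive,0 N3=alive,1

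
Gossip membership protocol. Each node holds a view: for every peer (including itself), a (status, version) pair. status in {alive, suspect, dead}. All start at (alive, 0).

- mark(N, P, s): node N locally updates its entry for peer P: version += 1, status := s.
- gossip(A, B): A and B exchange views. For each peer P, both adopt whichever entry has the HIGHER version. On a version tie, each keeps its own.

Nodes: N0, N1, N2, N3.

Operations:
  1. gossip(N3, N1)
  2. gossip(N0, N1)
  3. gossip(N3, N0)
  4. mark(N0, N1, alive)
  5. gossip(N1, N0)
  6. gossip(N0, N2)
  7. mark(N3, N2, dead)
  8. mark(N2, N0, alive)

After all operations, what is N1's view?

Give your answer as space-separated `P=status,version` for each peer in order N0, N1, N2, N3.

Answer: N0=alive,0 N1=alive,1 N2=alive,0 N3=alive,0

Derivation:
Op 1: gossip N3<->N1 -> N3.N0=(alive,v0) N3.N1=(alive,v0) N3.N2=(alive,v0) N3.N3=(alive,v0) | N1.N0=(alive,v0) N1.N1=(alive,v0) N1.N2=(alive,v0) N1.N3=(alive,v0)
Op 2: gossip N0<->N1 -> N0.N0=(alive,v0) N0.N1=(alive,v0) N0.N2=(alive,v0) N0.N3=(alive,v0) | N1.N0=(alive,v0) N1.N1=(alive,v0) N1.N2=(alive,v0) N1.N3=(alive,v0)
Op 3: gossip N3<->N0 -> N3.N0=(alive,v0) N3.N1=(alive,v0) N3.N2=(alive,v0) N3.N3=(alive,v0) | N0.N0=(alive,v0) N0.N1=(alive,v0) N0.N2=(alive,v0) N0.N3=(alive,v0)
Op 4: N0 marks N1=alive -> (alive,v1)
Op 5: gossip N1<->N0 -> N1.N0=(alive,v0) N1.N1=(alive,v1) N1.N2=(alive,v0) N1.N3=(alive,v0) | N0.N0=(alive,v0) N0.N1=(alive,v1) N0.N2=(alive,v0) N0.N3=(alive,v0)
Op 6: gossip N0<->N2 -> N0.N0=(alive,v0) N0.N1=(alive,v1) N0.N2=(alive,v0) N0.N3=(alive,v0) | N2.N0=(alive,v0) N2.N1=(alive,v1) N2.N2=(alive,v0) N2.N3=(alive,v0)
Op 7: N3 marks N2=dead -> (dead,v1)
Op 8: N2 marks N0=alive -> (alive,v1)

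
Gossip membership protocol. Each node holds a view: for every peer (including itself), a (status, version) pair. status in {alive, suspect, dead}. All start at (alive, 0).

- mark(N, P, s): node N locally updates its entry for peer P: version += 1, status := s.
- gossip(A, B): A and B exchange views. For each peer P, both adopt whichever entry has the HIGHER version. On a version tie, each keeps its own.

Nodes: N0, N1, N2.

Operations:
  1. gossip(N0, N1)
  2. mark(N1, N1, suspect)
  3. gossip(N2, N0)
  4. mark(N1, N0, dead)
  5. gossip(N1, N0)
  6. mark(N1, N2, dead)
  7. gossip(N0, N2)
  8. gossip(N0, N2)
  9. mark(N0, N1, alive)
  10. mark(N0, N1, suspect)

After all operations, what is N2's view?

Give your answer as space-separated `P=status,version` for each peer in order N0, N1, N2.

Answer: N0=dead,1 N1=suspect,1 N2=alive,0

Derivation:
Op 1: gossip N0<->N1 -> N0.N0=(alive,v0) N0.N1=(alive,v0) N0.N2=(alive,v0) | N1.N0=(alive,v0) N1.N1=(alive,v0) N1.N2=(alive,v0)
Op 2: N1 marks N1=suspect -> (suspect,v1)
Op 3: gossip N2<->N0 -> N2.N0=(alive,v0) N2.N1=(alive,v0) N2.N2=(alive,v0) | N0.N0=(alive,v0) N0.N1=(alive,v0) N0.N2=(alive,v0)
Op 4: N1 marks N0=dead -> (dead,v1)
Op 5: gossip N1<->N0 -> N1.N0=(dead,v1) N1.N1=(suspect,v1) N1.N2=(alive,v0) | N0.N0=(dead,v1) N0.N1=(suspect,v1) N0.N2=(alive,v0)
Op 6: N1 marks N2=dead -> (dead,v1)
Op 7: gossip N0<->N2 -> N0.N0=(dead,v1) N0.N1=(suspect,v1) N0.N2=(alive,v0) | N2.N0=(dead,v1) N2.N1=(suspect,v1) N2.N2=(alive,v0)
Op 8: gossip N0<->N2 -> N0.N0=(dead,v1) N0.N1=(suspect,v1) N0.N2=(alive,v0) | N2.N0=(dead,v1) N2.N1=(suspect,v1) N2.N2=(alive,v0)
Op 9: N0 marks N1=alive -> (alive,v2)
Op 10: N0 marks N1=suspect -> (suspect,v3)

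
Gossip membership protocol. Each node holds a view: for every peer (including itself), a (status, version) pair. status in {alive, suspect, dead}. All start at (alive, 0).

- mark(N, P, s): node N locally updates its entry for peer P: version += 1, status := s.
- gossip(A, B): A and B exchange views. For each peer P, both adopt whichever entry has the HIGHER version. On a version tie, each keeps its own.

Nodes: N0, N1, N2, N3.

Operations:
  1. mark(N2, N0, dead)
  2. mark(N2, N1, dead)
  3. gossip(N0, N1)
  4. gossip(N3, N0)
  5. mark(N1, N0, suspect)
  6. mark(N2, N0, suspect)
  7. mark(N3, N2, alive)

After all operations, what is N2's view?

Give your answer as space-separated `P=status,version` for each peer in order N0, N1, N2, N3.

Answer: N0=suspect,2 N1=dead,1 N2=alive,0 N3=alive,0

Derivation:
Op 1: N2 marks N0=dead -> (dead,v1)
Op 2: N2 marks N1=dead -> (dead,v1)
Op 3: gossip N0<->N1 -> N0.N0=(alive,v0) N0.N1=(alive,v0) N0.N2=(alive,v0) N0.N3=(alive,v0) | N1.N0=(alive,v0) N1.N1=(alive,v0) N1.N2=(alive,v0) N1.N3=(alive,v0)
Op 4: gossip N3<->N0 -> N3.N0=(alive,v0) N3.N1=(alive,v0) N3.N2=(alive,v0) N3.N3=(alive,v0) | N0.N0=(alive,v0) N0.N1=(alive,v0) N0.N2=(alive,v0) N0.N3=(alive,v0)
Op 5: N1 marks N0=suspect -> (suspect,v1)
Op 6: N2 marks N0=suspect -> (suspect,v2)
Op 7: N3 marks N2=alive -> (alive,v1)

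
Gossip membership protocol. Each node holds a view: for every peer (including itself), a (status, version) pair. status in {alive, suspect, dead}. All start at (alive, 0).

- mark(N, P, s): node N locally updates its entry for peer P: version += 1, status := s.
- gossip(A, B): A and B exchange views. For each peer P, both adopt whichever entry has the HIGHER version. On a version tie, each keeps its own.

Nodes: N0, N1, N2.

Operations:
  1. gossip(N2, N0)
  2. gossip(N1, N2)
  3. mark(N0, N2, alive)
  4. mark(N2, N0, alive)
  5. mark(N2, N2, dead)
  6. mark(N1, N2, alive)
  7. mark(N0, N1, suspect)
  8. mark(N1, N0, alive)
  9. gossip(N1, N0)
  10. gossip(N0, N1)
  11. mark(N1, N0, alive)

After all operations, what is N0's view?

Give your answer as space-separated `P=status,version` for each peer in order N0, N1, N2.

Answer: N0=alive,1 N1=suspect,1 N2=alive,1

Derivation:
Op 1: gossip N2<->N0 -> N2.N0=(alive,v0) N2.N1=(alive,v0) N2.N2=(alive,v0) | N0.N0=(alive,v0) N0.N1=(alive,v0) N0.N2=(alive,v0)
Op 2: gossip N1<->N2 -> N1.N0=(alive,v0) N1.N1=(alive,v0) N1.N2=(alive,v0) | N2.N0=(alive,v0) N2.N1=(alive,v0) N2.N2=(alive,v0)
Op 3: N0 marks N2=alive -> (alive,v1)
Op 4: N2 marks N0=alive -> (alive,v1)
Op 5: N2 marks N2=dead -> (dead,v1)
Op 6: N1 marks N2=alive -> (alive,v1)
Op 7: N0 marks N1=suspect -> (suspect,v1)
Op 8: N1 marks N0=alive -> (alive,v1)
Op 9: gossip N1<->N0 -> N1.N0=(alive,v1) N1.N1=(suspect,v1) N1.N2=(alive,v1) | N0.N0=(alive,v1) N0.N1=(suspect,v1) N0.N2=(alive,v1)
Op 10: gossip N0<->N1 -> N0.N0=(alive,v1) N0.N1=(suspect,v1) N0.N2=(alive,v1) | N1.N0=(alive,v1) N1.N1=(suspect,v1) N1.N2=(alive,v1)
Op 11: N1 marks N0=alive -> (alive,v2)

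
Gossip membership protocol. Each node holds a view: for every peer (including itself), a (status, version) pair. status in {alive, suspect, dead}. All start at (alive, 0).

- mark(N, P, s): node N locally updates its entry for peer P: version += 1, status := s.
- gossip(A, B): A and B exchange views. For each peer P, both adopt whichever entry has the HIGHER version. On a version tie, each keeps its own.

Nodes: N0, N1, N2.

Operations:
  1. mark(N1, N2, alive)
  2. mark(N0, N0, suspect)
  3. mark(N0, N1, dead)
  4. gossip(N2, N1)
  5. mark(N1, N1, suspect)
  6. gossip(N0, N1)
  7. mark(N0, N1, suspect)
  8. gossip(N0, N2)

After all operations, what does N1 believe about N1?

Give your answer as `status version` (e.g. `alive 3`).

Op 1: N1 marks N2=alive -> (alive,v1)
Op 2: N0 marks N0=suspect -> (suspect,v1)
Op 3: N0 marks N1=dead -> (dead,v1)
Op 4: gossip N2<->N1 -> N2.N0=(alive,v0) N2.N1=(alive,v0) N2.N2=(alive,v1) | N1.N0=(alive,v0) N1.N1=(alive,v0) N1.N2=(alive,v1)
Op 5: N1 marks N1=suspect -> (suspect,v1)
Op 6: gossip N0<->N1 -> N0.N0=(suspect,v1) N0.N1=(dead,v1) N0.N2=(alive,v1) | N1.N0=(suspect,v1) N1.N1=(suspect,v1) N1.N2=(alive,v1)
Op 7: N0 marks N1=suspect -> (suspect,v2)
Op 8: gossip N0<->N2 -> N0.N0=(suspect,v1) N0.N1=(suspect,v2) N0.N2=(alive,v1) | N2.N0=(suspect,v1) N2.N1=(suspect,v2) N2.N2=(alive,v1)

Answer: suspect 1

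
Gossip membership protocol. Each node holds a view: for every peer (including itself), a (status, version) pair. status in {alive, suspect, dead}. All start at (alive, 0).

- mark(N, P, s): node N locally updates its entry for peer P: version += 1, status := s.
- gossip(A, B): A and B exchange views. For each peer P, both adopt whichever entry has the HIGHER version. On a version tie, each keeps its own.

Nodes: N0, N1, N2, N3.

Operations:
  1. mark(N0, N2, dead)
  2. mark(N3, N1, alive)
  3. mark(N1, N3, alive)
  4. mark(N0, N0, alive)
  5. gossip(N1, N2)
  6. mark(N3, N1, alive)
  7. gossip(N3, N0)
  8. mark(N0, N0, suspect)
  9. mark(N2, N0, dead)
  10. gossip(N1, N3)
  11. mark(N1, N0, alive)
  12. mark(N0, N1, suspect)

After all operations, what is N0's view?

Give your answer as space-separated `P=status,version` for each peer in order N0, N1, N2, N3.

Op 1: N0 marks N2=dead -> (dead,v1)
Op 2: N3 marks N1=alive -> (alive,v1)
Op 3: N1 marks N3=alive -> (alive,v1)
Op 4: N0 marks N0=alive -> (alive,v1)
Op 5: gossip N1<->N2 -> N1.N0=(alive,v0) N1.N1=(alive,v0) N1.N2=(alive,v0) N1.N3=(alive,v1) | N2.N0=(alive,v0) N2.N1=(alive,v0) N2.N2=(alive,v0) N2.N3=(alive,v1)
Op 6: N3 marks N1=alive -> (alive,v2)
Op 7: gossip N3<->N0 -> N3.N0=(alive,v1) N3.N1=(alive,v2) N3.N2=(dead,v1) N3.N3=(alive,v0) | N0.N0=(alive,v1) N0.N1=(alive,v2) N0.N2=(dead,v1) N0.N3=(alive,v0)
Op 8: N0 marks N0=suspect -> (suspect,v2)
Op 9: N2 marks N0=dead -> (dead,v1)
Op 10: gossip N1<->N3 -> N1.N0=(alive,v1) N1.N1=(alive,v2) N1.N2=(dead,v1) N1.N3=(alive,v1) | N3.N0=(alive,v1) N3.N1=(alive,v2) N3.N2=(dead,v1) N3.N3=(alive,v1)
Op 11: N1 marks N0=alive -> (alive,v2)
Op 12: N0 marks N1=suspect -> (suspect,v3)

Answer: N0=suspect,2 N1=suspect,3 N2=dead,1 N3=alive,0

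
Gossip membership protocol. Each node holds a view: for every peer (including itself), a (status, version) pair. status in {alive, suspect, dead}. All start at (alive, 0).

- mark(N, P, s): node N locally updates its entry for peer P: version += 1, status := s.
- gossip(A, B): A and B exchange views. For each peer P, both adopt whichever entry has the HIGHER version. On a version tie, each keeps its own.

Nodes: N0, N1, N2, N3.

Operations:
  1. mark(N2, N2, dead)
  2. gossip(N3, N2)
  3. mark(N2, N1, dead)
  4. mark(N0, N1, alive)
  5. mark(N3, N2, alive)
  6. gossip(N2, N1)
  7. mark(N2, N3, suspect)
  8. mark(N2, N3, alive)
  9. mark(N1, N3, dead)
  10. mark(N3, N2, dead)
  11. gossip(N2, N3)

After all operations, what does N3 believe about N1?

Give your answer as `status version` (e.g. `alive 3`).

Answer: dead 1

Derivation:
Op 1: N2 marks N2=dead -> (dead,v1)
Op 2: gossip N3<->N2 -> N3.N0=(alive,v0) N3.N1=(alive,v0) N3.N2=(dead,v1) N3.N3=(alive,v0) | N2.N0=(alive,v0) N2.N1=(alive,v0) N2.N2=(dead,v1) N2.N3=(alive,v0)
Op 3: N2 marks N1=dead -> (dead,v1)
Op 4: N0 marks N1=alive -> (alive,v1)
Op 5: N3 marks N2=alive -> (alive,v2)
Op 6: gossip N2<->N1 -> N2.N0=(alive,v0) N2.N1=(dead,v1) N2.N2=(dead,v1) N2.N3=(alive,v0) | N1.N0=(alive,v0) N1.N1=(dead,v1) N1.N2=(dead,v1) N1.N3=(alive,v0)
Op 7: N2 marks N3=suspect -> (suspect,v1)
Op 8: N2 marks N3=alive -> (alive,v2)
Op 9: N1 marks N3=dead -> (dead,v1)
Op 10: N3 marks N2=dead -> (dead,v3)
Op 11: gossip N2<->N3 -> N2.N0=(alive,v0) N2.N1=(dead,v1) N2.N2=(dead,v3) N2.N3=(alive,v2) | N3.N0=(alive,v0) N3.N1=(dead,v1) N3.N2=(dead,v3) N3.N3=(alive,v2)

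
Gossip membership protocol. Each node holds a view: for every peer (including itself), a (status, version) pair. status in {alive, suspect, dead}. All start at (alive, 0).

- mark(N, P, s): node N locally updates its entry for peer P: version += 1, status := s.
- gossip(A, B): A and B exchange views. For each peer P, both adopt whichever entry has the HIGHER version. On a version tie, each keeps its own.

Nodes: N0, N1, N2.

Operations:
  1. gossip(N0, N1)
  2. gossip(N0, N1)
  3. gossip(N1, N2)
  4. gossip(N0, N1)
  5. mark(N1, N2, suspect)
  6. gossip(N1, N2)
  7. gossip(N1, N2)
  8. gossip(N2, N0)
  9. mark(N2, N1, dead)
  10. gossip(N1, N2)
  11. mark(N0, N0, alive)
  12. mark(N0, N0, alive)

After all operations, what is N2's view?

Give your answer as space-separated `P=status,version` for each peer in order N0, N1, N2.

Answer: N0=alive,0 N1=dead,1 N2=suspect,1

Derivation:
Op 1: gossip N0<->N1 -> N0.N0=(alive,v0) N0.N1=(alive,v0) N0.N2=(alive,v0) | N1.N0=(alive,v0) N1.N1=(alive,v0) N1.N2=(alive,v0)
Op 2: gossip N0<->N1 -> N0.N0=(alive,v0) N0.N1=(alive,v0) N0.N2=(alive,v0) | N1.N0=(alive,v0) N1.N1=(alive,v0) N1.N2=(alive,v0)
Op 3: gossip N1<->N2 -> N1.N0=(alive,v0) N1.N1=(alive,v0) N1.N2=(alive,v0) | N2.N0=(alive,v0) N2.N1=(alive,v0) N2.N2=(alive,v0)
Op 4: gossip N0<->N1 -> N0.N0=(alive,v0) N0.N1=(alive,v0) N0.N2=(alive,v0) | N1.N0=(alive,v0) N1.N1=(alive,v0) N1.N2=(alive,v0)
Op 5: N1 marks N2=suspect -> (suspect,v1)
Op 6: gossip N1<->N2 -> N1.N0=(alive,v0) N1.N1=(alive,v0) N1.N2=(suspect,v1) | N2.N0=(alive,v0) N2.N1=(alive,v0) N2.N2=(suspect,v1)
Op 7: gossip N1<->N2 -> N1.N0=(alive,v0) N1.N1=(alive,v0) N1.N2=(suspect,v1) | N2.N0=(alive,v0) N2.N1=(alive,v0) N2.N2=(suspect,v1)
Op 8: gossip N2<->N0 -> N2.N0=(alive,v0) N2.N1=(alive,v0) N2.N2=(suspect,v1) | N0.N0=(alive,v0) N0.N1=(alive,v0) N0.N2=(suspect,v1)
Op 9: N2 marks N1=dead -> (dead,v1)
Op 10: gossip N1<->N2 -> N1.N0=(alive,v0) N1.N1=(dead,v1) N1.N2=(suspect,v1) | N2.N0=(alive,v0) N2.N1=(dead,v1) N2.N2=(suspect,v1)
Op 11: N0 marks N0=alive -> (alive,v1)
Op 12: N0 marks N0=alive -> (alive,v2)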